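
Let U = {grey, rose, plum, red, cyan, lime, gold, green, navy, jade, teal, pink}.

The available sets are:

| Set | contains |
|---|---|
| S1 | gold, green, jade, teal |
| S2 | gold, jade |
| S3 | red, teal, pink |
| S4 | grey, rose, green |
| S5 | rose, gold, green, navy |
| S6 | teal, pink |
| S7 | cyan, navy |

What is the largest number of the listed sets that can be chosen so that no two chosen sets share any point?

4

S2, S4, S6, S7 are pairwise disjoint (S2={gold,jade}; S4={grey,rose,green}; S6={teal,pink}; S7={cyan,navy}).
Every remaining set overlaps one of these, and no 5 of the listed sets are pairwise disjoint, so 4 is the maximum.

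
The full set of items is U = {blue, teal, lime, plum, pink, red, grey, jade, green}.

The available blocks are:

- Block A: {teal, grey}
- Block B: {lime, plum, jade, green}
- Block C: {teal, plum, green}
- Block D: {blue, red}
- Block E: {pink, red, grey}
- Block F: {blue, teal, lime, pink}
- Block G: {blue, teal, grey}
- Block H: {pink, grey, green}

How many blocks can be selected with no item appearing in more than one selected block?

3

A, B, D are pairwise disjoint (A={teal,grey}; B={lime,plum,jade,green}; D={blue,red}).
Every remaining block overlaps one of these, and no 4 of the listed blocks are pairwise disjoint, so 3 is the maximum.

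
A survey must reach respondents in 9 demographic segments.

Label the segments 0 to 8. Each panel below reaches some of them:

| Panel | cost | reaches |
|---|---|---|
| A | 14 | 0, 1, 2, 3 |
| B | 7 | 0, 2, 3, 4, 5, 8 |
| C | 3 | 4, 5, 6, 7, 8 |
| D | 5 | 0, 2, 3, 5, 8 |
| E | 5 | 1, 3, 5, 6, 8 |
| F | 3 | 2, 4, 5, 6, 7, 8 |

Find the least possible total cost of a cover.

C, D, E together cover every segment (C ∪ D ∪ E = {0, 1, 2, 3, 4, 5, 6, 7, 8}); total cost 3 + 5 + 5 = 13.
No covering selection has total cost below 13.

13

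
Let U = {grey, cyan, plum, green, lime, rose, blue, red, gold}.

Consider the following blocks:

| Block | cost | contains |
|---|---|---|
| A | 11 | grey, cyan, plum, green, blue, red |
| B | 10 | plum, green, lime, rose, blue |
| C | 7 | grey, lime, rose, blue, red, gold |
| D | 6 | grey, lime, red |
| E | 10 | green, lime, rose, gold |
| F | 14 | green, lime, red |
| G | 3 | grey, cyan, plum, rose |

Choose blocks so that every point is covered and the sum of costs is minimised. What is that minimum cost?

18

A, C together cover every point (A ∪ C = {grey, cyan, plum, green, lime, rose, blue, red, gold}); total cost 11 + 7 = 18.
The greedy pick G, C, B costs 20; no covering selection beats 18.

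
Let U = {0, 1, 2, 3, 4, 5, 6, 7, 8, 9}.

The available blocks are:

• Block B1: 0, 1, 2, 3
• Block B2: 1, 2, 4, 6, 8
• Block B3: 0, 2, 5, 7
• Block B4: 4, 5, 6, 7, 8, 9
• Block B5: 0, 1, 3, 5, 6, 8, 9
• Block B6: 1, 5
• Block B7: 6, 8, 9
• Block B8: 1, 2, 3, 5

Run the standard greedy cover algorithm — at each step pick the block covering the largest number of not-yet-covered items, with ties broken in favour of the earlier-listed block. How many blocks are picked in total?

Greedy: pick B5 (covers 7 new) → pick B2 (covers 2 new) → pick B3 (covers 1 new). Total picks: 3.
(The true minimum cover uses only 2 blocks, so greedy is not optimal here.)

3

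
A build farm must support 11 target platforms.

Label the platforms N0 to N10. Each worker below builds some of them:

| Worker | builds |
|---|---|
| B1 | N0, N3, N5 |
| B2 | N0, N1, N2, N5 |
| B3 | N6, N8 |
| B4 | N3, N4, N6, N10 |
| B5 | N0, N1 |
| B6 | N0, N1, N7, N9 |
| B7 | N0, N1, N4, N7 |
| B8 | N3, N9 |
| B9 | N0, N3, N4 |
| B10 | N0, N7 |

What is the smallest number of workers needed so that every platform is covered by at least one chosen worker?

4

B2 and B3 and B4 and B6 together: B2 ∪ B3 ∪ B4 ∪ B6 = {N0, N1, N2, N3, N4, N5, N6, N7, N8, N9, N10} — every platform is covered.
Only B3 contains N8, so B3 is forced; the remaining 9 platforms need at least 3 more workers (each remaining worker adds at most 4) — so at least 4 workers are needed, and 4 is optimal.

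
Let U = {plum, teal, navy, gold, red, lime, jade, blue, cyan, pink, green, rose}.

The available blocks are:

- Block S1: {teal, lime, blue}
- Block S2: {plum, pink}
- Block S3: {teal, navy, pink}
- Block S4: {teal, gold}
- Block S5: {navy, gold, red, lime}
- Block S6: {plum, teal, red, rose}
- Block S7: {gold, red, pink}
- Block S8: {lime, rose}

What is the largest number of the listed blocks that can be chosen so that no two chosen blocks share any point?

3

S2, S4, S8 are pairwise disjoint (S2={plum,pink}; S4={teal,gold}; S8={lime,rose}).
Every remaining block overlaps one of these, and no 4 of the listed blocks are pairwise disjoint, so 3 is the maximum.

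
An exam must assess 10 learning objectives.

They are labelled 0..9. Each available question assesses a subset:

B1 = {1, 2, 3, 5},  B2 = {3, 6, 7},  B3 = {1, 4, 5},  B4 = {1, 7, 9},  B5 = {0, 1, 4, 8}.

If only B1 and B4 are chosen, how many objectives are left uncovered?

Union of B1, B4 = {1, 2, 3, 5, 7, 9}.
Not covered: 0, 4, 6, 8 — 4 objectives.

4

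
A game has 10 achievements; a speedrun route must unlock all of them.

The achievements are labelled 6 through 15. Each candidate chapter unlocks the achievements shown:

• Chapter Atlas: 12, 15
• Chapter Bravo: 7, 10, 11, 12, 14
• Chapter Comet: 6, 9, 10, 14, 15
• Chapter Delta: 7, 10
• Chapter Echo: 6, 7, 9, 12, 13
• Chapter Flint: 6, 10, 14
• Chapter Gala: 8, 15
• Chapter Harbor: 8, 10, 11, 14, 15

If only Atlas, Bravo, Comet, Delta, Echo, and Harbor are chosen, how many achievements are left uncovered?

Union of Atlas, Bravo, Comet, Delta, Echo, Harbor = {6, 7, 8, 9, 10, 11, 12, 13, 14, 15} — that's every achievement, so 0 are uncovered.

0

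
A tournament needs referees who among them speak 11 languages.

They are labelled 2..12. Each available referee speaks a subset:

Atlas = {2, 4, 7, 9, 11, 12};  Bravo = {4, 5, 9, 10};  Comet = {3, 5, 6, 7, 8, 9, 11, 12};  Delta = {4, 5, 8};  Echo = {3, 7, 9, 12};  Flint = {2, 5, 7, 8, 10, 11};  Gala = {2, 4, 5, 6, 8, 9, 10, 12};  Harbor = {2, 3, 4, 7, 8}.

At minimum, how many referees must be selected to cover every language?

2

Comet and Gala together: Comet ∪ Gala = {2, 3, 4, 5, 6, 7, 8, 9, 10, 11, 12} — every language is covered.
No single referee has all 11 languages (the largest, Comet, has 8), so 2 is optimal.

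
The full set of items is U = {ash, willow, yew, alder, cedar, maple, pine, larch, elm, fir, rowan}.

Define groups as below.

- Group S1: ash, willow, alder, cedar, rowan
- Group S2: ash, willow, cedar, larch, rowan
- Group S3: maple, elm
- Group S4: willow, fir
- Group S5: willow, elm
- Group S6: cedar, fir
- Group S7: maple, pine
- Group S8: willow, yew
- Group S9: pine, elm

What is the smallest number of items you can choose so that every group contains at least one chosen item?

4

The 4 items {willow, pine, elm, fir} hit every group.
No choice of 3 items meets every group, so 4 is the minimum.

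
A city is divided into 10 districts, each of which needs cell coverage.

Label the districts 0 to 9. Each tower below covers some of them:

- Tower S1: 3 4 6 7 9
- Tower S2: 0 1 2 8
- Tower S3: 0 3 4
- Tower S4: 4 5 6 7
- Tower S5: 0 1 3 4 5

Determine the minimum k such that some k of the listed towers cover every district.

3

S1 and S2 and S4 together: S1 ∪ S2 ∪ S4 = {0, 1, 2, 3, 4, 5, 6, 7, 8, 9} — every district is covered.
Only S2 contains 2, so S2 is forced; the remaining 6 districts need at least 2 more towers (each remaining tower adds at most 5) — so at least 3 towers are needed, and 3 is optimal.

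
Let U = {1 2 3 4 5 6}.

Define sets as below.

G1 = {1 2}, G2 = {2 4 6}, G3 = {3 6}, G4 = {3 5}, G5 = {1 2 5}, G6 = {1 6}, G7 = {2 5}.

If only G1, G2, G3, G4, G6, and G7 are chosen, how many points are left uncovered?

Union of G1, G2, G3, G4, G6, G7 = {1, 2, 3, 4, 5, 6} — that's every point, so 0 are uncovered.

0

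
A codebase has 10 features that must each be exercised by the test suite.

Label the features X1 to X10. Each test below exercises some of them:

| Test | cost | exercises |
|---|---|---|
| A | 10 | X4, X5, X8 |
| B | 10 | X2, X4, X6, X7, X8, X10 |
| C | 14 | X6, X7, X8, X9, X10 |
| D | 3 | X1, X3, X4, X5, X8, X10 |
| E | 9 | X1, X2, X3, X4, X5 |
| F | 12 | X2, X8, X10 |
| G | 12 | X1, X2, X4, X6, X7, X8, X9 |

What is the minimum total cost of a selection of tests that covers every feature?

15

D, G together cover every feature (D ∪ G = {X1, X2, X3, X4, X5, X6, X7, X8, X9, X10}); total cost 3 + 12 = 15.
No covering selection has total cost below 15.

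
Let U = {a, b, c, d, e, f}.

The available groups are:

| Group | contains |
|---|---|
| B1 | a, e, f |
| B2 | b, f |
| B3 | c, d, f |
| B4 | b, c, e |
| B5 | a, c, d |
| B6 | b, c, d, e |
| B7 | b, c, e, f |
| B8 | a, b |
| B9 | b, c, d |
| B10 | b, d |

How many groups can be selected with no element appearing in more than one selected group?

2

B1, B9 are pairwise disjoint (B1={a,e,f}; B9={b,c,d}).
Every remaining group overlaps one of these, and no 3 of the listed groups are pairwise disjoint, so 2 is the maximum.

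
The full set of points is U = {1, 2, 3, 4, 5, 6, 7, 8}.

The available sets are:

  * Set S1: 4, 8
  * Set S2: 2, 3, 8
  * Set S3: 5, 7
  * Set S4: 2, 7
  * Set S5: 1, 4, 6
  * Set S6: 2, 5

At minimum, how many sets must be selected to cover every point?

3

Take {S2, S3, S5}. Their union is {1, 2, 3, 4, 5, 6, 7, 8}, which is all 8 points.
Each set has at most 3 points, and 2·3 = 6 < 8 — so at least 3 sets are needed, and 3 is optimal.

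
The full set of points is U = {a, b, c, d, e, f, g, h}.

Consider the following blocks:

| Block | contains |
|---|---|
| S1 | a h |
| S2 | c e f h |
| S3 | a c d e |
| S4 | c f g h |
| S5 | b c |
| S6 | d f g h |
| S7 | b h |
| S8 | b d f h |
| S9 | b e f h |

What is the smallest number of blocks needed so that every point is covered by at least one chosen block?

Take {S3, S4, S5}. Their union is {a, b, c, d, e, f, g, h}, which is all 8 points.
No 2 of the 9 blocks cover everything (all 36 combinations miss at least one point), so 3 is optimal.

3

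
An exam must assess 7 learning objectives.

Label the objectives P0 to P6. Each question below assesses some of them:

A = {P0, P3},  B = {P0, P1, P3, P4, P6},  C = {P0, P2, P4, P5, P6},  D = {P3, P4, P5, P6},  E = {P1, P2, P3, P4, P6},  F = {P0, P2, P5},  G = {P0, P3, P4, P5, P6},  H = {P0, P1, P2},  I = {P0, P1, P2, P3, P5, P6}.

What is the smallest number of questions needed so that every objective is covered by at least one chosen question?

2

Take {C, E}. Their union is {P0, P1, P2, P3, P4, P5, P6}, which is all 7 objectives.
No single question has all 7 objectives (the largest, I, has 6), so 2 is optimal.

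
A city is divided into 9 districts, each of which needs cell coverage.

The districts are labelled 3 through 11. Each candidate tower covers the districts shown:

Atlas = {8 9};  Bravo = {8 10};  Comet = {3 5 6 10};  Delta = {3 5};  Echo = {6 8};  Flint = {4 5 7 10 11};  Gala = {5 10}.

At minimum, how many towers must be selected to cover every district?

3

Take {Atlas, Comet, Flint}. Their union is {3, 4, 5, 6, 7, 8, 9, 10, 11}, which is all 9 districts.
Only Flint contains 4, so Flint is forced; the remaining 4 districts need at least 2 more towers (each remaining tower adds at most 2) — so at least 3 towers are needed, and 3 is optimal.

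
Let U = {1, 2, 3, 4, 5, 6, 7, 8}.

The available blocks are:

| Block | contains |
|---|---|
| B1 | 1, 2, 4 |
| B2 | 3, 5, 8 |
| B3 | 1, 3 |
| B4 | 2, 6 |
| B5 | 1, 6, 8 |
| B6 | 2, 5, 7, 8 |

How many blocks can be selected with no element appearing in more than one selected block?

B3, B4 are pairwise disjoint (B3={1,3}; B4={2,6}).
Every remaining block overlaps one of these, and no 3 of the listed blocks are pairwise disjoint, so 2 is the maximum.

2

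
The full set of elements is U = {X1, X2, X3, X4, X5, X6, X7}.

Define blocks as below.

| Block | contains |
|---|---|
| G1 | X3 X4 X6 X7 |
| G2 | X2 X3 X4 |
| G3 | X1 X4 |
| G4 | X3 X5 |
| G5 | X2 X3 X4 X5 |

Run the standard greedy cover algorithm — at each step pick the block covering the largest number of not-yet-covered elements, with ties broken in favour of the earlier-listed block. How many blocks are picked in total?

Greedy: pick G1 (covers 4 new) → pick G5 (covers 2 new) → pick G3 (covers 1 new). Total picks: 3.

3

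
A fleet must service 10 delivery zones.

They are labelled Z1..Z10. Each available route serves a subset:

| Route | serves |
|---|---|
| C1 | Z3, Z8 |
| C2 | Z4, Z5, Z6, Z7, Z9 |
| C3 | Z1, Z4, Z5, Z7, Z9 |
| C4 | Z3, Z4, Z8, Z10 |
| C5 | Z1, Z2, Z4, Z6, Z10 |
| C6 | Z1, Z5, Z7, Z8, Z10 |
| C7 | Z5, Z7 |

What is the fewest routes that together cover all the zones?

C1 and C3 and C5 together: C1 ∪ C3 ∪ C5 = {Z1, Z2, Z3, Z4, Z5, Z6, Z7, Z8, Z9, Z10} — every zone is covered.
Only C5 contains Z2, so C5 is forced; the remaining 5 zones need at least 2 more routes (each remaining route adds at most 3) — so at least 3 routes are needed, and 3 is optimal.

3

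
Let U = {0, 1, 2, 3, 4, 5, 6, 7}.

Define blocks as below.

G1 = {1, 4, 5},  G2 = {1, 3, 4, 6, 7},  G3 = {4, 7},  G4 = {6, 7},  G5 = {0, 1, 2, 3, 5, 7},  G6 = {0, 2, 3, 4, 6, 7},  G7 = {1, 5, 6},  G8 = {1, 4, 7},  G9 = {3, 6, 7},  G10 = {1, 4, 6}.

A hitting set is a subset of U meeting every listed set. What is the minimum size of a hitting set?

The 2 elements {1, 7} hit every block.
The blocks G1, G9 are pairwise disjoint, so any hitting set needs a separate element for each — at least 2. Hence 2 is optimal.

2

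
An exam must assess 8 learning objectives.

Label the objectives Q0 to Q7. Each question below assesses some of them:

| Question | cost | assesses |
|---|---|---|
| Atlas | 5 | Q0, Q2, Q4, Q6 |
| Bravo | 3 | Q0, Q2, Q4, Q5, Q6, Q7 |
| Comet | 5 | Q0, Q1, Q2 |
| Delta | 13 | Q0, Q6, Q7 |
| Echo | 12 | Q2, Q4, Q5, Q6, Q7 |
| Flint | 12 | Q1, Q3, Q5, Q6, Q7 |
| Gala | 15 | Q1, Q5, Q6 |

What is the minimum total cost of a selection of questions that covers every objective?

15

Bravo, Flint together cover every objective (Bravo ∪ Flint = {Q0, Q1, Q2, Q3, Q4, Q5, Q6, Q7}); total cost 3 + 12 = 15.
The greedy pick Bravo, Comet, Flint costs 20; no covering selection beats 15.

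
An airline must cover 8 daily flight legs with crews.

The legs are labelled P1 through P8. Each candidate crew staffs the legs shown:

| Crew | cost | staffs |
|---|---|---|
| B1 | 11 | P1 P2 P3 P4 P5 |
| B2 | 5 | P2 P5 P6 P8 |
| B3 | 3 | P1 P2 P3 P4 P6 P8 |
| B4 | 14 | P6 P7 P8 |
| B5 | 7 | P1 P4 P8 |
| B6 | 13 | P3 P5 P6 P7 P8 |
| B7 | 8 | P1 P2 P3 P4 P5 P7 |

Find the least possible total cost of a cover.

11

B3, B7 together cover every leg (B3 ∪ B7 = {P1, P2, P3, P4, P5, P6, P7, P8}); total cost 3 + 8 = 11.
No covering selection has total cost below 11.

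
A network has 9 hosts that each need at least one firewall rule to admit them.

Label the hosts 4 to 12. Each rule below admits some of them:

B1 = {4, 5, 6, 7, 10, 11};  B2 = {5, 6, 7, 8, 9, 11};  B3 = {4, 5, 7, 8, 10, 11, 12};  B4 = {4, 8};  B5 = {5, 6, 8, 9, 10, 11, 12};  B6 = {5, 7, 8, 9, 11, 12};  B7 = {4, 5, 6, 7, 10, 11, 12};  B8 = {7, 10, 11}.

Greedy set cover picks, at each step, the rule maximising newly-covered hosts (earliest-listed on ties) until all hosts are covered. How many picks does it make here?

Greedy: pick B3 (covers 7 new) → pick B2 (covers 2 new). Total picks: 2.

2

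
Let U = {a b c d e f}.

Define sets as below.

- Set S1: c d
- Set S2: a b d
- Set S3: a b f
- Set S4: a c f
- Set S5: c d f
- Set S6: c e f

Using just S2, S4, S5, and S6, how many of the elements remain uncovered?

Union of S2, S4, S5, S6 = {a, b, c, d, e, f} — that's every element, so 0 are uncovered.

0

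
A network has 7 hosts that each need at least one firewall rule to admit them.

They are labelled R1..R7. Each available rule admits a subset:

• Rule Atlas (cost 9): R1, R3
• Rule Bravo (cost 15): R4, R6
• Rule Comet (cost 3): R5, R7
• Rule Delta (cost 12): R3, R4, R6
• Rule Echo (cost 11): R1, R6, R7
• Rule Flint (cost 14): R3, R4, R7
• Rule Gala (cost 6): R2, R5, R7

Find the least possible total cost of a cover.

27

Atlas, Delta, Gala together cover every host (Atlas ∪ Delta ∪ Gala = {R1, R2, R3, R4, R5, R6, R7}); total cost 9 + 12 + 6 = 27.
The greedy pick Comet, Delta, Gala, Atlas costs 30; no covering selection beats 27.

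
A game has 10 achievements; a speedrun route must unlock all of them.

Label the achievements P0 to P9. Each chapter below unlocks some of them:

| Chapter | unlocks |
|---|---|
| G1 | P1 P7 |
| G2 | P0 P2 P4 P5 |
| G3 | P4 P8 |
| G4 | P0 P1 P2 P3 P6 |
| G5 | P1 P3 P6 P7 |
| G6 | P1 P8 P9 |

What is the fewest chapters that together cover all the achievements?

3

Take {G2, G5, G6}. Their union is {P0, P1, P2, P3, P4, P5, P6, P7, P8, P9}, which is all 10 achievements.
Only G2 contains P5, so G2 is forced; the remaining 6 achievements need at least 2 more chapters (each remaining chapter adds at most 4) — so at least 3 chapters are needed, and 3 is optimal.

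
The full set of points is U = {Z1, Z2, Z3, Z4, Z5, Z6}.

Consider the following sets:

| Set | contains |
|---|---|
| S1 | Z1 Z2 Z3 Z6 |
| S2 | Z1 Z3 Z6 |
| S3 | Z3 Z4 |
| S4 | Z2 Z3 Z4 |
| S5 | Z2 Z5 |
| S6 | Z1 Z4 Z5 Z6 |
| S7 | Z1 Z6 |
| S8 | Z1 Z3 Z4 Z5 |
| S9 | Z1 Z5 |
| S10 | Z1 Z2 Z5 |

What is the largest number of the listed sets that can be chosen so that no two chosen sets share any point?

S3, S5, S7 are pairwise disjoint (S3={Z3,Z4}; S5={Z2,Z5}; S7={Z1,Z6}).
Every remaining set overlaps one of these, and no 4 of the listed sets are pairwise disjoint, so 3 is the maximum.

3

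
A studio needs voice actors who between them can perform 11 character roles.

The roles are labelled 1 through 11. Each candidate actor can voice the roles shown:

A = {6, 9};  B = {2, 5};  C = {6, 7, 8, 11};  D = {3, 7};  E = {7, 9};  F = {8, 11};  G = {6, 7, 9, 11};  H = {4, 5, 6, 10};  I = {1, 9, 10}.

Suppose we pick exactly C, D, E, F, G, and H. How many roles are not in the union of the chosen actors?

Union of C, D, E, F, G, H = {3, 4, 5, 6, 7, 8, 9, 10, 11}.
Not covered: 1, 2 — 2 roles.

2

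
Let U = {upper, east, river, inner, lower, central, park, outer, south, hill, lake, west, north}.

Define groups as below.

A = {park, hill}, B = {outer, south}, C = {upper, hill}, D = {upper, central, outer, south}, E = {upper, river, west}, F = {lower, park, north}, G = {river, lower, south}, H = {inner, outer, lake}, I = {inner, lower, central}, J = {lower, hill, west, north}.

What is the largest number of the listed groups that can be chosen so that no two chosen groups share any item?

A, B, E, I are pairwise disjoint (A={park,hill}; B={outer,south}; E={upper,river,west}; I={inner,lower,central}).
Every remaining group overlaps one of these, and no 5 of the listed groups are pairwise disjoint, so 4 is the maximum.

4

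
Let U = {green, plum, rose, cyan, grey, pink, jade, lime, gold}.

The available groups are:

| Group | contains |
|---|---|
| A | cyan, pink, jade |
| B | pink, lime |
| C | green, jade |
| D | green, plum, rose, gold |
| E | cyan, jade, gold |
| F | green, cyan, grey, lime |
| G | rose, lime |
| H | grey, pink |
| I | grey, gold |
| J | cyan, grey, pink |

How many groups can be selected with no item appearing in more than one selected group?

3

B, C, I are pairwise disjoint (B={pink,lime}; C={green,jade}; I={grey,gold}).
Every remaining group overlaps one of these, and no 4 of the listed groups are pairwise disjoint, so 3 is the maximum.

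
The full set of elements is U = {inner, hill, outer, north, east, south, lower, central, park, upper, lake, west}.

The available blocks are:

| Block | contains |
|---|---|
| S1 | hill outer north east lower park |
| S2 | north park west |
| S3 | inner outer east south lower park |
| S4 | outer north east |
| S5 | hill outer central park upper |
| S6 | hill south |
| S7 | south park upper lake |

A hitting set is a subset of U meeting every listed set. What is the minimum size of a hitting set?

3

Take H = {outer, south, west}. Each listed block contains at least one of these, so H is a hitting set of size 3.
No choice of 2 elements meets every block, so 3 is the minimum.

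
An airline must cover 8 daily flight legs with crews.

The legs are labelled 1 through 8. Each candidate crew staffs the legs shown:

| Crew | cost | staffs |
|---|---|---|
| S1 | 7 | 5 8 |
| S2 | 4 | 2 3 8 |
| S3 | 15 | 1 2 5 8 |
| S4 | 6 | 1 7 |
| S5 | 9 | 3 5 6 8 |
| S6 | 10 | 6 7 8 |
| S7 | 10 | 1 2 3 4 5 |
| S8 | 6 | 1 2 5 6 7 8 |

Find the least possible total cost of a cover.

16

S7, S8 together cover every leg (S7 ∪ S8 = {1, 2, 3, 4, 5, 6, 7, 8}); total cost 10 + 6 = 16.
The greedy pick S8, S2, S7 costs 20; no covering selection beats 16.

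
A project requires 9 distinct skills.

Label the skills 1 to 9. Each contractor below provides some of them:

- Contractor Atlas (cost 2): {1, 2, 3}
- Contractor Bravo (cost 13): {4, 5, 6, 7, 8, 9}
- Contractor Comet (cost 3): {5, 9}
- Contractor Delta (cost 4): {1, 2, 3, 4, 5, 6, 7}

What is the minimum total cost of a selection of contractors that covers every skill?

Atlas, Bravo together cover every skill (Atlas ∪ Bravo = {1, 2, 3, 4, 5, 6, 7, 8, 9}); total cost 2 + 13 = 15.
The greedy pick Delta, Comet, Bravo costs 20; no covering selection beats 15.

15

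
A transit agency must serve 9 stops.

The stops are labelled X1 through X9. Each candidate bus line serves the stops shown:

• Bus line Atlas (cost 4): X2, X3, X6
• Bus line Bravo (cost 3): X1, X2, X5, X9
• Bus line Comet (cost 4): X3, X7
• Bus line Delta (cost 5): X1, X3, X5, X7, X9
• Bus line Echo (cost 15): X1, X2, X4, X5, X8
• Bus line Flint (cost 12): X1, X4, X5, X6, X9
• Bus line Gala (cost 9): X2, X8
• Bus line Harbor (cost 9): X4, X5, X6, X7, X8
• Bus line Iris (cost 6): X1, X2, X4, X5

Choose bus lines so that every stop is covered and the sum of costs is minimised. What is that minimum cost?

Bravo, Comet, Harbor together cover every stop (Bravo ∪ Comet ∪ Harbor = {X1, X2, X3, X4, X5, X6, X7, X8, X9}); total cost 3 + 4 + 9 = 16.
No covering selection has total cost below 16.

16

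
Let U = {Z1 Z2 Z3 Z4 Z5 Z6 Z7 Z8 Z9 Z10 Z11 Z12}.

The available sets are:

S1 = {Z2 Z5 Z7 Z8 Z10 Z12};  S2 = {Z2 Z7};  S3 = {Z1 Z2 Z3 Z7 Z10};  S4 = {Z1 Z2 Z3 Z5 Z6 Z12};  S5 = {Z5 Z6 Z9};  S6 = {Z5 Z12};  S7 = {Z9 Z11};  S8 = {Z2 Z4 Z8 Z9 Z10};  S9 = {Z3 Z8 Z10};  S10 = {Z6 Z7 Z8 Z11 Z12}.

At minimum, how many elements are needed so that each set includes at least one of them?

The 4 elements {Z5, Z7, Z9, Z10} hit every set.
The sets S2, S6, S7, S9 are pairwise disjoint, so any hitting set needs a separate element for each — at least 4. Hence 4 is optimal.

4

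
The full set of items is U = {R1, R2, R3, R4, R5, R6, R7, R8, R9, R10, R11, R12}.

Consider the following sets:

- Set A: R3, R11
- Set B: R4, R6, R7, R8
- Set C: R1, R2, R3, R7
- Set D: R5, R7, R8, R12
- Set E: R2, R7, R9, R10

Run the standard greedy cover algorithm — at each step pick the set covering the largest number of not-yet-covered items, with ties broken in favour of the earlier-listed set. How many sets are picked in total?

Greedy: pick B (covers 4 new) → pick C (covers 3 new) → pick D (covers 2 new) → pick E (covers 2 new) → pick A (covers 1 new). Total picks: 5.

5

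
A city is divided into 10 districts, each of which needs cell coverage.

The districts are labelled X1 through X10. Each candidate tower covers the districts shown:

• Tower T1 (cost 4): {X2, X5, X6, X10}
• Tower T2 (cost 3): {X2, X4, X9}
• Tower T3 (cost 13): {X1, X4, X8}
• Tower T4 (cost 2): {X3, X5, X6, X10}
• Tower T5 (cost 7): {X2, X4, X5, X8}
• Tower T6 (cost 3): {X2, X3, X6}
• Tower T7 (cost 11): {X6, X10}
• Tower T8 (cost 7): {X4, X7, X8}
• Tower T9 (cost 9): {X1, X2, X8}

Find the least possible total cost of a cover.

21

T2, T4, T8, T9 together cover every district (T2 ∪ T4 ∪ T8 ∪ T9 = {X1, X2, X3, X4, X5, X6, X7, X8, X9, X10}); total cost 3 + 2 + 7 + 9 = 21.
No covering selection has total cost below 21.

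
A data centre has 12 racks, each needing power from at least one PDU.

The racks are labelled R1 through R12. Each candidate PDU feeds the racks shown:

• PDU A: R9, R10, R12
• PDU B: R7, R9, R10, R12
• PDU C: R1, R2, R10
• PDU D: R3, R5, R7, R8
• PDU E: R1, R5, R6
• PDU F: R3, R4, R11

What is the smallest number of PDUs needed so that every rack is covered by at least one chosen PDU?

A and C and D and E and F together: A ∪ C ∪ D ∪ E ∪ F = {R1, R2, R3, R4, R5, R6, R7, R8, R9, R10, R11, R12} — every rack is covered.
No 4 of the 6 PDUs cover everything (all 15 combinations miss at least one rack), so 5 is optimal.

5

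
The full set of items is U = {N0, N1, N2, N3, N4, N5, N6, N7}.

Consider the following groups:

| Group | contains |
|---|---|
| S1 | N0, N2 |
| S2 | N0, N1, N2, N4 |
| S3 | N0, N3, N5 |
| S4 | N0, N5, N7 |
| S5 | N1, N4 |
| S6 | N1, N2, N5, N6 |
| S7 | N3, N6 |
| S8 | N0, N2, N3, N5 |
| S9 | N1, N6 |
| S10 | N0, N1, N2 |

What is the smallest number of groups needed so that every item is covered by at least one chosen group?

S2, S4, and S7 cover everything between them: the union {N0, N1, N2, N3, N4, N5, N6, N7} is all of U.
Only S4 contains N7, so S4 is forced; the remaining 5 items need at least 2 more groups (each remaining group adds at most 3) — so at least 3 groups are needed, and 3 is optimal.

3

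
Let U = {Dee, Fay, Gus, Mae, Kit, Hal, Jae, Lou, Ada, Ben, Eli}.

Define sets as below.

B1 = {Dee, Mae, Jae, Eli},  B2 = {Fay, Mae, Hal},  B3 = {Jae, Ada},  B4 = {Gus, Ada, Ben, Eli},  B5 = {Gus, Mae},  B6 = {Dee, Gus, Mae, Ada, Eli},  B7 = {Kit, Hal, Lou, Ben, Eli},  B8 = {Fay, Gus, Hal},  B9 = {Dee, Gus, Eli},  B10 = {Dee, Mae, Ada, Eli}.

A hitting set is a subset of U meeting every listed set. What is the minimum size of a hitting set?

4

Take H = {Fay, Gus, Jae, Eli}. Each listed set contains at least one of these, so H is a hitting set of size 4.
No choice of 3 elements meets every set, so 4 is the minimum.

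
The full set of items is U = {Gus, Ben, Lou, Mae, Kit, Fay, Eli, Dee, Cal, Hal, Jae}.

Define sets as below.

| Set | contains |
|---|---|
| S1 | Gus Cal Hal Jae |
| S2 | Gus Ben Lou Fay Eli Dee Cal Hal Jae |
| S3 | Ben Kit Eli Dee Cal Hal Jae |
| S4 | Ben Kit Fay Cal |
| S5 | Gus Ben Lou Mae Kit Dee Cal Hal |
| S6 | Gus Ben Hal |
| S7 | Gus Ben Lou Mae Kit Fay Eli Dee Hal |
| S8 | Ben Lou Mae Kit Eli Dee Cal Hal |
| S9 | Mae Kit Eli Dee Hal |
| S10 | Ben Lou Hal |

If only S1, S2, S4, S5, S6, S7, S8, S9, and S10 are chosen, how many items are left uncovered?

Union of S1, S2, S4, S5, S6, S7, S8, S9, S10 = {Gus, Ben, Lou, Mae, Kit, Fay, Eli, Dee, Cal, Hal, Jae} — that's every item, so 0 are uncovered.

0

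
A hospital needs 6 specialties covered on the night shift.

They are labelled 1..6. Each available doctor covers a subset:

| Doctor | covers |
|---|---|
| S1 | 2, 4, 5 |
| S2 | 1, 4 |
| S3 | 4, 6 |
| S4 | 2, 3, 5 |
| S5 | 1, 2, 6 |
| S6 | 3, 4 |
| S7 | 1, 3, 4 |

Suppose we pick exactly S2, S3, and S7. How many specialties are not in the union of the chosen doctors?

Union of S2, S3, S7 = {1, 3, 4, 6}.
Not covered: 2, 5 — 2 specialties.

2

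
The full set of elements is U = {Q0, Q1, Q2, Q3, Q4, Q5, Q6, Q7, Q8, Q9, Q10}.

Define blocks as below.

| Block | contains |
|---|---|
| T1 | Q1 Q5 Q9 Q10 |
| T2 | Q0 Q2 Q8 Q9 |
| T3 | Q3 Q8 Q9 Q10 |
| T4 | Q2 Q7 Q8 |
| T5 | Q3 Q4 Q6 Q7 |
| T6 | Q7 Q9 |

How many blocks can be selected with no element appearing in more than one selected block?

2

T2, T5 are pairwise disjoint (T2={Q0,Q2,Q8,Q9}; T5={Q3,Q4,Q6,Q7}).
Every remaining block overlaps one of these, and no 3 of the listed blocks are pairwise disjoint, so 2 is the maximum.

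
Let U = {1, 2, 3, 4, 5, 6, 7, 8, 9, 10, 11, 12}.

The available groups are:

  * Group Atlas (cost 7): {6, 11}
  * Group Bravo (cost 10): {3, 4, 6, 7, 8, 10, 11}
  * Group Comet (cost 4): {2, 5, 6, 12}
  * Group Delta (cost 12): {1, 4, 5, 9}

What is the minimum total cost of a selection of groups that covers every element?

26

Bravo, Comet, Delta together cover every element (Bravo ∪ Comet ∪ Delta = {1, 2, 3, 4, 5, 6, 7, 8, 9, 10, 11, 12}); total cost 10 + 4 + 12 = 26.
No covering selection has total cost below 26.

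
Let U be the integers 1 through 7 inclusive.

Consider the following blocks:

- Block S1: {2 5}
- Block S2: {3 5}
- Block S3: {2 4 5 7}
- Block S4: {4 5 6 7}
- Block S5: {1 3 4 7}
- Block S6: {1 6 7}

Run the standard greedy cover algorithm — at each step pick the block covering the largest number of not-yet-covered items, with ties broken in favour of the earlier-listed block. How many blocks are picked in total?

Greedy: pick S3 (covers 4 new) → pick S5 (covers 2 new) → pick S4 (covers 1 new). Total picks: 3.

3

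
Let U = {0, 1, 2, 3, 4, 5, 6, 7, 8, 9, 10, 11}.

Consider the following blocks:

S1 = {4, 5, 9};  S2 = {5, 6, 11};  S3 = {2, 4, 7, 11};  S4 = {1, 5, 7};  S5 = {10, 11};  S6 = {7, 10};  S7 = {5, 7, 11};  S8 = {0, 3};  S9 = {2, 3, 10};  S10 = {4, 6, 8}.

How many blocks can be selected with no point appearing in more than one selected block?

S4, S5, S8, S10 are pairwise disjoint (S4={1,5,7}; S5={10,11}; S8={0,3}; S10={4,6,8}).
Every remaining block overlaps one of these, and no 5 of the listed blocks are pairwise disjoint, so 4 is the maximum.

4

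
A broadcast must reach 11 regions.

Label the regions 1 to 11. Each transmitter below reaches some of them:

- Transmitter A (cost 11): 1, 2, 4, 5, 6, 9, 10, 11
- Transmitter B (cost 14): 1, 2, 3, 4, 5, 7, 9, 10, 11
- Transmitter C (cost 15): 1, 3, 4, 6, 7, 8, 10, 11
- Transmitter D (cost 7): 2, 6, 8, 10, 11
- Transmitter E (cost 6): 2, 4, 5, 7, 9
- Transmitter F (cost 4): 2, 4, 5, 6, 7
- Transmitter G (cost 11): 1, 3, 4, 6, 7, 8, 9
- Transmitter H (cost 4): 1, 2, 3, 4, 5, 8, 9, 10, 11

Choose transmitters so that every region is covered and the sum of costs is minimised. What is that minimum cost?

8

F, H together cover every region (F ∪ H = {1, 2, 3, 4, 5, 6, 7, 8, 9, 10, 11}); total cost 4 + 4 = 8.
No covering selection has total cost below 8.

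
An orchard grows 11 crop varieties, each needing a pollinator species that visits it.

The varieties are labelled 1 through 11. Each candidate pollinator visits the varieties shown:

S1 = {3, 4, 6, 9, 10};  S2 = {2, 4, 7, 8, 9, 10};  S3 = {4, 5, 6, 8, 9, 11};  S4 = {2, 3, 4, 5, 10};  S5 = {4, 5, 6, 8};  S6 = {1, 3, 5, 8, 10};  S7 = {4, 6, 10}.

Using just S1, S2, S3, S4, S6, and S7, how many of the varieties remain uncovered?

0

Union of S1, S2, S3, S4, S6, S7 = {1, 2, 3, 4, 5, 6, 7, 8, 9, 10, 11} — that's every variety, so 0 are uncovered.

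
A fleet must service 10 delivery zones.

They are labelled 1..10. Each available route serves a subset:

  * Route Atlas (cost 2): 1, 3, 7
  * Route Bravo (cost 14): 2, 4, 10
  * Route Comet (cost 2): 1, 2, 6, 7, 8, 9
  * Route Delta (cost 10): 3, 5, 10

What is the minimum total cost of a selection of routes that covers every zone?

Bravo, Comet, Delta together cover every zone (Bravo ∪ Comet ∪ Delta = {1, 2, 3, 4, 5, 6, 7, 8, 9, 10}); total cost 14 + 2 + 10 = 26.
The greedy pick Comet, Atlas, Delta, Bravo costs 28; no covering selection beats 26.

26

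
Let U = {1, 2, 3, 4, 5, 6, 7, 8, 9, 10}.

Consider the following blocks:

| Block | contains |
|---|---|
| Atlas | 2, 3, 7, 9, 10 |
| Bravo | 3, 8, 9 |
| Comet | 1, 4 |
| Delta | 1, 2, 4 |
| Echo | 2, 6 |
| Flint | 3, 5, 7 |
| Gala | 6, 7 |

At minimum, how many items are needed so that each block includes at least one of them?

The 3 items {1, 3, 6} hit every block.
The blocks Comet, Echo, Flint are pairwise disjoint, so any hitting set needs a separate item for each — at least 3. Hence 3 is optimal.

3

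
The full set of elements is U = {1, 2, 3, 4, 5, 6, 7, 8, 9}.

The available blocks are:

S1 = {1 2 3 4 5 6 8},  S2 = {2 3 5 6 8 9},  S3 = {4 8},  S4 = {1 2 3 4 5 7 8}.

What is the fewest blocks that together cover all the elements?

2

Take {S2, S4}. Their union is {1, 2, 3, 4, 5, 6, 7, 8, 9}, which is all 9 elements.
No single block has all 9 elements (the largest, S1, has 7), so 2 is optimal.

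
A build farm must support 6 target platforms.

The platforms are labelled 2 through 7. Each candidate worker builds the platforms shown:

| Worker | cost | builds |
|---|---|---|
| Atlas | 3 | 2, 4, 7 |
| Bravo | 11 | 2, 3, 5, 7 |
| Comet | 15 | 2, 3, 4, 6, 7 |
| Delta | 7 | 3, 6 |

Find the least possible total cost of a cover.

21

Atlas, Bravo, Delta together cover every platform (Atlas ∪ Bravo ∪ Delta = {2, 3, 4, 5, 6, 7}); total cost 3 + 11 + 7 = 21.
No covering selection has total cost below 21.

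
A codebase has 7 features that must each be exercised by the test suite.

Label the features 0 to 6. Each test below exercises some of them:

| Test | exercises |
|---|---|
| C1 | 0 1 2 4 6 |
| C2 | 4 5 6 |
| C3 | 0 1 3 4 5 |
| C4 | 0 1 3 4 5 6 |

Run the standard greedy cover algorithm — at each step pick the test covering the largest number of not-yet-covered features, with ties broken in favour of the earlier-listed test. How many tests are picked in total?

2

Greedy: pick C4 (covers 6 new) → pick C1 (covers 1 new). Total picks: 2.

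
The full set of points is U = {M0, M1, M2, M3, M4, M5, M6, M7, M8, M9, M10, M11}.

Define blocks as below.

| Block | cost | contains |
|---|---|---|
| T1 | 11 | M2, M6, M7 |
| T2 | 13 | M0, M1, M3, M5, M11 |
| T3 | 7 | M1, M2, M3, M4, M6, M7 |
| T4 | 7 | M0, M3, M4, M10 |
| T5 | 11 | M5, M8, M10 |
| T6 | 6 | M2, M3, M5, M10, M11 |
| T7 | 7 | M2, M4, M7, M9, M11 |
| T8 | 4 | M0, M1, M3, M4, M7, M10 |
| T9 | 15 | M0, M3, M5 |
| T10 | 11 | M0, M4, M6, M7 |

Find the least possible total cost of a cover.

29

T3, T5, T7, T8 together cover every point (T3 ∪ T5 ∪ T7 ∪ T8 = {M0, M1, M2, M3, M4, M5, M6, M7, M8, M9, M10, M11}); total cost 7 + 11 + 7 + 4 = 29.
The greedy pick T8, T6, T3, T7, T5 costs 35; no covering selection beats 29.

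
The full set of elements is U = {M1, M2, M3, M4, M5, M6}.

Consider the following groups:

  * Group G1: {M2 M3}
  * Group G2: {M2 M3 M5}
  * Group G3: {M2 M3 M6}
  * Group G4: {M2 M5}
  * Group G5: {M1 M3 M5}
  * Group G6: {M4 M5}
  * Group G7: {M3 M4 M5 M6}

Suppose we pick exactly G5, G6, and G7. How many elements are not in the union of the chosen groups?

1

Union of G5, G6, G7 = {M1, M3, M4, M5, M6}.
Not covered: M2 — 1 element.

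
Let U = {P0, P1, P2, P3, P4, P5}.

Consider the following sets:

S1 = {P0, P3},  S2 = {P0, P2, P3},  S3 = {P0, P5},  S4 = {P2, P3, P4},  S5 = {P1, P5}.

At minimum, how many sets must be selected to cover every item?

Take {S1, S4, S5}. Their union is {P0, P1, P2, P3, P4, P5}, which is all 6 items.
Only S5 contains P1, so S5 is forced; the remaining 4 items need at least 2 more sets (each remaining set adds at most 3) — so at least 3 sets are needed, and 3 is optimal.

3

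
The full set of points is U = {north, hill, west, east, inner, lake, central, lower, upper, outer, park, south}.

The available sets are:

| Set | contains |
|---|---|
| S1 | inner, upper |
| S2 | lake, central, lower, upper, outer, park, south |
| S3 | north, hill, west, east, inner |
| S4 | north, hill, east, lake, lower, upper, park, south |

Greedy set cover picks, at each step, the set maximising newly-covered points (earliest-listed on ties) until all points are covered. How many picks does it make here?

3

Greedy: pick S4 (covers 8 new) → pick S2 (covers 2 new) → pick S3 (covers 2 new). Total picks: 3.
(The true minimum cover uses only 2 sets, so greedy is not optimal here.)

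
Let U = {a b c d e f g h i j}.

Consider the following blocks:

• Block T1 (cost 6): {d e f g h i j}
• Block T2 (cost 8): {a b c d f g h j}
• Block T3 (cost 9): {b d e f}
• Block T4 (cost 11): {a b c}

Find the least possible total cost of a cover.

14

T1, T2 together cover every point (T1 ∪ T2 = {a, b, c, d, e, f, g, h, i, j}); total cost 6 + 8 = 14.
No covering selection has total cost below 14.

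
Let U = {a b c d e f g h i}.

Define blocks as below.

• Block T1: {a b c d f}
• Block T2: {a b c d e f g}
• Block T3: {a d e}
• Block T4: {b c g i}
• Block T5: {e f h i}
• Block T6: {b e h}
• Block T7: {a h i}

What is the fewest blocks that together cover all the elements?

T2 and T7 cover everything between them: the union {a, b, c, d, e, f, g, h, i} is all of U.
No single block has all 9 elements (the largest, T2, has 7), so 2 is optimal.

2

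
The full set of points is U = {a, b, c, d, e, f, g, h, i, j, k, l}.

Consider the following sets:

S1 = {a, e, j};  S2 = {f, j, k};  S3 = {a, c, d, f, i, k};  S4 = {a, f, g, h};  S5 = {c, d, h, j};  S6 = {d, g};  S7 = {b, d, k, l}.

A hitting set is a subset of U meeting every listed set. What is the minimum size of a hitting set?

The 3 points {a, d, j} hit every set.
No choice of 2 points meets every set, so 3 is the minimum.

3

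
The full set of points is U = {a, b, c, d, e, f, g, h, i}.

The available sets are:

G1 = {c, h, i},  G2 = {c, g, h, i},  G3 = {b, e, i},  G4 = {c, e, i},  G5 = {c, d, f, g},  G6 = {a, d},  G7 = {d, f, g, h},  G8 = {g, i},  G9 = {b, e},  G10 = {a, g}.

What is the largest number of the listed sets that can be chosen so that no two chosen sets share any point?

3

G2, G6, G9 are pairwise disjoint (G2={c,g,h,i}; G6={a,d}; G9={b,e}).
Every remaining set overlaps one of these, and no 4 of the listed sets are pairwise disjoint, so 3 is the maximum.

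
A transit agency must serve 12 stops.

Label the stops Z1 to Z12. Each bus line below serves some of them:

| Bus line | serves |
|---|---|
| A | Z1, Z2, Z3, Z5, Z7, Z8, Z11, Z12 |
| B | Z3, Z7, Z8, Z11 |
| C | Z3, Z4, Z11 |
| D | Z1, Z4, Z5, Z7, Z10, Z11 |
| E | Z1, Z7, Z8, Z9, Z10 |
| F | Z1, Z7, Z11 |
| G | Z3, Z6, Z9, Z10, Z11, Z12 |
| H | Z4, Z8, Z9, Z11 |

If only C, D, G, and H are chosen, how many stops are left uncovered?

Union of C, D, G, H = {Z1, Z3, Z4, Z5, Z6, Z7, Z8, Z9, Z10, Z11, Z12}.
Not covered: Z2 — 1 stop.

1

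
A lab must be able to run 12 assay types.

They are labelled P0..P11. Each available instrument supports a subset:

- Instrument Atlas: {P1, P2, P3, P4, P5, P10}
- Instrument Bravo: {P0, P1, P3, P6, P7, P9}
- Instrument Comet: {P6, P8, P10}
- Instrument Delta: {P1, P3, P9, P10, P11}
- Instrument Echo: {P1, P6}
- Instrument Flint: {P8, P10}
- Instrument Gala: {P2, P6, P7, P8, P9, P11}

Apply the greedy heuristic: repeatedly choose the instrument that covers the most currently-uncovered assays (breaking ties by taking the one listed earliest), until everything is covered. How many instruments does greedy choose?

3

Greedy: pick Atlas (covers 6 new) → pick Gala (covers 5 new) → pick Bravo (covers 1 new). Total picks: 3.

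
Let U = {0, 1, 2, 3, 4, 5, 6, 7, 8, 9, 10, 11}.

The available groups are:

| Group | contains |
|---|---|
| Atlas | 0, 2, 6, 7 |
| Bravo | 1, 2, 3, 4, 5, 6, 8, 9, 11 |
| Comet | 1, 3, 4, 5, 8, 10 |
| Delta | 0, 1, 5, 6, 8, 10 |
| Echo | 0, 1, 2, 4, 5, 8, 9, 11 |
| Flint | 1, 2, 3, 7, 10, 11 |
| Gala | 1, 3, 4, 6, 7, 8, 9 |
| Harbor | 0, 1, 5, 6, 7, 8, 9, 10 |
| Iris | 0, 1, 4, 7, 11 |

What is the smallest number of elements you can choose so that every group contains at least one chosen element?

2

H = {0, 3} meets every group (each contains at least one member of H), and |H| = 2.
The groups Atlas, Comet are pairwise disjoint, so any hitting set needs a separate element for each — at least 2. Hence 2 is optimal.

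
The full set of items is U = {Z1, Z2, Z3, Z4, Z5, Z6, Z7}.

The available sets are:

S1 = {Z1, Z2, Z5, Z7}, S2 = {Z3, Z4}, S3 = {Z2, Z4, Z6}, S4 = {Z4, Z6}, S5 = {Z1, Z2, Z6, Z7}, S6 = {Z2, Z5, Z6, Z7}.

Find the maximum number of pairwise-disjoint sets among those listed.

2

S2, S5 are pairwise disjoint (S2={Z3,Z4}; S5={Z1,Z2,Z6,Z7}).
Every remaining set overlaps one of these, and no 3 of the listed sets are pairwise disjoint, so 2 is the maximum.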